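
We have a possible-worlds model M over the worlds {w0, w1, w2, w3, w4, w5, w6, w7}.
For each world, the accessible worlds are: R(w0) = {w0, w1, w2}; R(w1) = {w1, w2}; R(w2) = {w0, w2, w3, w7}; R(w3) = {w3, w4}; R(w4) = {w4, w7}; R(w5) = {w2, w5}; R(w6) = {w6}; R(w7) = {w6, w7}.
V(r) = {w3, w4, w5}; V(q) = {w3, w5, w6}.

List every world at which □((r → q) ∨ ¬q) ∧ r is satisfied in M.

Let φ = □((r → q) ∨ ¬q) ∧ r. Evaluate φ at each world:
  w0 (successors {w0, w1, w2}): φ is false.
  w1 (successors {w1, w2}): φ is false.
  w2 (successors {w0, w2, w3, w7}): φ is false.
  w3 (successors {w3, w4}): φ is true.
  w4 (successors {w4, w7}): φ is true.
  w5 (successors {w2, w5}): φ is true.
  w6 (successors {w6}): φ is false.
  w7 (successors {w6, w7}): φ is false.
For instance, at w7:
  At w7: □((r → q) ∨ ¬q) is true, r is false, so □((r → q) ∨ ¬q) ∧ r is false.
    At w7: □((r → q) ∨ ¬q) requires (r → q) ∨ ¬q at every successor {w6, w7}.
      At w6: (r → q) ∨ ¬q is true.
      At w7: (r → q) ∨ ¬q is true.
    So □((r → q) ∨ ¬q) is true at w7.
Satisfying worlds: {w3, w4, w5}

w3, w4, w5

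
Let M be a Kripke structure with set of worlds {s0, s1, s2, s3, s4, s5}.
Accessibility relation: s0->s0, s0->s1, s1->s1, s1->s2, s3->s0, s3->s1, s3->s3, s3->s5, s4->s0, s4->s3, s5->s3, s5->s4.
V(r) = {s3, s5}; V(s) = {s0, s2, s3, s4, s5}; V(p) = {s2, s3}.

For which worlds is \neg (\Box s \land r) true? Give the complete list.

Let φ = \neg (\Box s \land r). Evaluate φ at each world:
  s0 (successors {s0, s1}): φ is true.
  s1 (successors {s1, s2}): φ is true.
  s2 (successors ∅): φ is true.
  s3 (successors {s0, s1, s3, s5}): φ is true.
  s4 (successors {s0, s3}): φ is true.
  s5 (successors {s3, s4}): φ is false.
For instance, at s5:
  At s5: \Box s \land r is true, so \neg (\Box s \land r) is false.
    At s5: \Box s is true, r is true, so \Box s \land r is true.
      At s5: \Box s requires s at every successor {s3, s4}.
        At s3: s is true.
        At s4: s is true.
      So \Box s is true at s5.
Satisfying worlds: {s0, s1, s2, s3, s4}

s0, s1, s2, s3, s4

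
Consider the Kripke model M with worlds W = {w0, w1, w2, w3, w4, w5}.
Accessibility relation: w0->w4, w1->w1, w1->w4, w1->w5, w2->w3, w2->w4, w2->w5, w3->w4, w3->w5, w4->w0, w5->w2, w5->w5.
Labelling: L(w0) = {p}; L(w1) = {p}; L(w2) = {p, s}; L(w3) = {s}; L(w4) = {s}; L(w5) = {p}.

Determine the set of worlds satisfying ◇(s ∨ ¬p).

Recall that ◇ψ holds at a world iff ψ holds at some accessible world.
Let φ = ◇(s ∨ ¬p). Evaluate φ at each world:
  w0 (successors {w4}): φ is true.
  w1 (successors {w1, w4, w5}): φ is true.
  w2 (successors {w3, w4, w5}): φ is true.
  w3 (successors {w4, w5}): φ is true.
  w4 (successors {w0}): φ is false.
  w5 (successors {w2, w5}): φ is true.
For instance, at w3:
  At w3: ◇(s ∨ ¬p) requires s ∨ ¬p at some successor in {w4, w5}.
    s ∨ ¬p holds at w4, so ◇(s ∨ ¬p) is true at w3.
Satisfying worlds: {w0, w1, w2, w3, w5}

w0, w1, w2, w3, w5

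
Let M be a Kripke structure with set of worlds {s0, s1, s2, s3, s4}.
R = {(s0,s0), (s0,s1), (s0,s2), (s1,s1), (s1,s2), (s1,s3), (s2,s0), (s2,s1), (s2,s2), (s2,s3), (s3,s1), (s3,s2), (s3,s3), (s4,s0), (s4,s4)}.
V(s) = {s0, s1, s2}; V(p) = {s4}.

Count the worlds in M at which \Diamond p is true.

Recall that \Diamond ψ holds at a world iff ψ holds at some accessible world.
Let φ = \Diamond p. Evaluate φ at each world:
  s0 (successors {s0, s1, s2}): φ is false.
  s1 (successors {s1, s2, s3}): φ is false.
  s2 (successors {s0, s1, s2, s3}): φ is false.
  s3 (successors {s1, s2, s3}): φ is false.
  s4 (successors {s0, s4}): φ is true.
For instance, at s3:
  At s3: \Diamond p requires p at some successor in {s1, s2, s3}.
    At s1: p is false.
    At s2: p is false.
    At s3: p is false.
  So \Diamond p is false at s3.
Satisfying worlds: {s4}

1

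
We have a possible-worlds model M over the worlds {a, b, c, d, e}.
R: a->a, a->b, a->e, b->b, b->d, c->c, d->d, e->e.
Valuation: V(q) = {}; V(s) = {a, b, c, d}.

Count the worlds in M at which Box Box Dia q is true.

Let φ = Box Box Dia q. Evaluate φ at each world:
  a (successors {a, b, e}): φ is false.
  b (successors {b, d}): φ is false.
  c (successors {c}): φ is false.
  d (successors {d}): φ is false.
  e (successors {e}): φ is false.
For instance, at a:
  At a: Box Box Dia q requires Box Dia q at every successor {a, b, e}.
    Box Dia q fails at a, so Box Box Dia q is false at a.
      At a: Box Dia q requires Dia q at every successor {a, b, e}.
        Dia q fails at a, so Box Dia q is false at a.
Satisfying worlds: none.

0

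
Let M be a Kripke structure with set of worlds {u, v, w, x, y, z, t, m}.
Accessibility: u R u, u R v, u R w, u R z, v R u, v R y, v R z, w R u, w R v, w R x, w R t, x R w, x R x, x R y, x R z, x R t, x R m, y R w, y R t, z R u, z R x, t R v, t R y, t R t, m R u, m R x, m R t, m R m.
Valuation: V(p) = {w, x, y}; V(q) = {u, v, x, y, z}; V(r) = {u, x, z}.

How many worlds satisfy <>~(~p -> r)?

6

Let φ = <>~(~p -> r). Evaluate φ at each world:
  u (successors {u, v, w, z}): φ is true.
  v (successors {u, y, z}): φ is false.
  w (successors {u, v, x, t}): φ is true.
  x (successors {w, x, y, z, t, m}): φ is true.
  y (successors {w, t}): φ is true.
  z (successors {u, x}): φ is false.
  t (successors {v, y, t}): φ is true.
  m (successors {u, x, t, m}): φ is true.
For instance, at x:
  At x: <>~(~p -> r) requires ~(~p -> r) at some successor in {w, x, y, z, t, m}.
    ~(~p -> r) holds at t, so <>~(~p -> r) is true at x.
Satisfying worlds: {u, w, x, y, t, m}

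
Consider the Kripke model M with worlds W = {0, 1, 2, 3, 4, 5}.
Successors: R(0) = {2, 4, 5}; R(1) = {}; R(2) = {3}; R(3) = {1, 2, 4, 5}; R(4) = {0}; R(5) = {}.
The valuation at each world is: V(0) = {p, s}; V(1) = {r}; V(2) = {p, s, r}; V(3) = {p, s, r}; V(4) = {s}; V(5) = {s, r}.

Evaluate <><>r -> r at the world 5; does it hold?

At 5: <><>r is false, r is true, so <><>r -> r is true.
  At 5: no accessible worlds, so <><>r is false.

Yes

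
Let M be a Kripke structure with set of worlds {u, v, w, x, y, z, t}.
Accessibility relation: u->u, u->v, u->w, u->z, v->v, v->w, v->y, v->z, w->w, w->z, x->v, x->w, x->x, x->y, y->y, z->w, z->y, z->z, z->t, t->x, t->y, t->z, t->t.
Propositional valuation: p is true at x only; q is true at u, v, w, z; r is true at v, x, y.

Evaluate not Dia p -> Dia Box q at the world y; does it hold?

At y: not Dia p is true, Dia Box q is false, so not Dia p -> Dia Box q is false.
  At y: Dia p is false, so not Dia p is true.
    At y: Dia p requires p at some successor in {y}.
      At y: p is false.
    So Dia p is false at y.
  At y: Dia Box q requires Box q at some successor in {y}.
    At y: Box q is false.
  So Dia Box q is false at y.

No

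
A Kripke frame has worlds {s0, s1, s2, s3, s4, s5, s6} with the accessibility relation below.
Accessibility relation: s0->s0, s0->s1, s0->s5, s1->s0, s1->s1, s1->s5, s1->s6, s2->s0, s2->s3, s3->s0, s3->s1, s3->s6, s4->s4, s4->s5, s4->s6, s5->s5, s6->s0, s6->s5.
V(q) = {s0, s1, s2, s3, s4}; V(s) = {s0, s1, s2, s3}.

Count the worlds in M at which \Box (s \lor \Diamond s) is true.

Let φ = \Box (s \lor \Diamond s). Evaluate φ at each world:
  s0 (successors {s0, s1, s5}): φ is false.
  s1 (successors {s0, s1, s5, s6}): φ is false.
  s2 (successors {s0, s3}): φ is true.
  s3 (successors {s0, s1, s6}): φ is true.
  s4 (successors {s4, s5, s6}): φ is false.
  s5 (successors {s5}): φ is false.
  s6 (successors {s0, s5}): φ is false.
For instance, at s2:
  At s2: \Box (s \lor \Diamond s) requires s \lor \Diamond s at every successor {s0, s3}.
      At s0: s is true, \Diamond s is true, so s \lor \Diamond s is true.
      At s3: s is true, \Diamond s is true, so s \lor \Diamond s is true.
  So \Box (s \lor \Diamond s) is true at s2.
Satisfying worlds: {s2, s3}

2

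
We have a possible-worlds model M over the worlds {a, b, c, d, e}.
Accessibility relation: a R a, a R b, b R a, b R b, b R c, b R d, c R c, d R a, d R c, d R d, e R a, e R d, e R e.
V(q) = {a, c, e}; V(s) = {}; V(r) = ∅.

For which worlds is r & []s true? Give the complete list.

Let φ = r & []s. Evaluate φ at each world:
  a (successors {a, b}): φ is false.
  b (successors {a, b, c, d}): φ is false.
  c (successors {c}): φ is false.
  d (successors {a, c, d}): φ is false.
  e (successors {a, d, e}): φ is false.
For instance, at d:
  At d: r is false, []s is false, so r & []s is false.
    At d: []s requires s at every successor {a, c, d}.
      s fails at a, so []s is false at d.
Satisfying worlds: none.

none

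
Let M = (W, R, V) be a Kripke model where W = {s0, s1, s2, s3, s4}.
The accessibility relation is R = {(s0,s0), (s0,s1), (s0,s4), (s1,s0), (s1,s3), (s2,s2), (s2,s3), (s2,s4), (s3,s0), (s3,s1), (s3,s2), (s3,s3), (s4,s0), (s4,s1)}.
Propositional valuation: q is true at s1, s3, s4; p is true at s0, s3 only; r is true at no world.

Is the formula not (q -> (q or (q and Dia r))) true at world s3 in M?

At s3: q -> (q or (q and Dia r)) is true, so not (q -> (q or (q and Dia r))) is false.
  At s3: q is true, q or (q and Dia r) is true, so q -> (q or (q and Dia r)) is true.
    At s3: q is true, q and Dia r is false, so q or (q and Dia r) is true.
      At s3: q is true, Dia r is false, so q and Dia r is false.

No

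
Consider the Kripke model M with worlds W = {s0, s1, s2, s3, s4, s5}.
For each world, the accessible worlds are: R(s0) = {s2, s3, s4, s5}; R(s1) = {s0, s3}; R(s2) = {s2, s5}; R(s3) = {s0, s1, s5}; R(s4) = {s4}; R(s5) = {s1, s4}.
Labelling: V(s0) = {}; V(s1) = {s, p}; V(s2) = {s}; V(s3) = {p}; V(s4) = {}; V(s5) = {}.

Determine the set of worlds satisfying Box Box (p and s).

none

Recall that Box ψ holds at a world iff ψ holds at every accessible world, and Dia ψ holds iff ψ holds at some accessible world.
Let φ = Box Box (p and s). Evaluate φ at each world:
  s0 (successors {s2, s3, s4, s5}): φ is false.
  s1 (successors {s0, s3}): φ is false.
  s2 (successors {s2, s5}): φ is false.
  s3 (successors {s0, s1, s5}): φ is false.
  s4 (successors {s4}): φ is false.
  s5 (successors {s1, s4}): φ is false.
For instance, at s4:
  At s4: Box Box (p and s) requires Box (p and s) at every successor {s4}.
    Box (p and s) fails at s4, so Box Box (p and s) is false at s4.
      At s4: Box (p and s) requires p and s at every successor {s4}.
        p and s fails at s4, so Box (p and s) is false at s4.
Satisfying worlds: none.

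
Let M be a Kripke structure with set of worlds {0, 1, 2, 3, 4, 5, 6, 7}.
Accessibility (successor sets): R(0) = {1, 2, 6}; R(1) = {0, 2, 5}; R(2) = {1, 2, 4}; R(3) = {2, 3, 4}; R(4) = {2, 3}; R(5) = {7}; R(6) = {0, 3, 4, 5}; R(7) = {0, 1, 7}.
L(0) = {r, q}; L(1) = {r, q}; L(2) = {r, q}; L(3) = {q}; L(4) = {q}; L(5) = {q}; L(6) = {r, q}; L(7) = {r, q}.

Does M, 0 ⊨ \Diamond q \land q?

Yes

Recall that \Diamond ψ holds at a world iff ψ holds at some accessible world.
At 0: \Diamond q is true, q is true, so \Diamond q \land q is true.
  At 0: \Diamond q requires q at some successor in {1, 2, 6}.
    q holds at 1, so \Diamond q is true at 0.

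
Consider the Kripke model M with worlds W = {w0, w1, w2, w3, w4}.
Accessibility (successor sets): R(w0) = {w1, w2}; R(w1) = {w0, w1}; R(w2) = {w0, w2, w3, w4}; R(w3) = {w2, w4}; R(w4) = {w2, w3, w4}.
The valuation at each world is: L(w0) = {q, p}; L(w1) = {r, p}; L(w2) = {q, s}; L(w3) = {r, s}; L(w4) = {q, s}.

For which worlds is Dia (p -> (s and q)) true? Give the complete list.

Let φ = Dia (p -> (s and q)). Evaluate φ at each world:
  w0 (successors {w1, w2}): φ is true.
  w1 (successors {w0, w1}): φ is false.
  w2 (successors {w0, w2, w3, w4}): φ is true.
  w3 (successors {w2, w4}): φ is true.
  w4 (successors {w2, w3, w4}): φ is true.
For instance, at w0:
  At w0: Dia (p -> (s and q)) requires p -> (s and q) at some successor in {w1, w2}.
    p -> (s and q) holds at w2, so Dia (p -> (s and q)) is true at w0.
Satisfying worlds: {w0, w2, w3, w4}

w0, w2, w3, w4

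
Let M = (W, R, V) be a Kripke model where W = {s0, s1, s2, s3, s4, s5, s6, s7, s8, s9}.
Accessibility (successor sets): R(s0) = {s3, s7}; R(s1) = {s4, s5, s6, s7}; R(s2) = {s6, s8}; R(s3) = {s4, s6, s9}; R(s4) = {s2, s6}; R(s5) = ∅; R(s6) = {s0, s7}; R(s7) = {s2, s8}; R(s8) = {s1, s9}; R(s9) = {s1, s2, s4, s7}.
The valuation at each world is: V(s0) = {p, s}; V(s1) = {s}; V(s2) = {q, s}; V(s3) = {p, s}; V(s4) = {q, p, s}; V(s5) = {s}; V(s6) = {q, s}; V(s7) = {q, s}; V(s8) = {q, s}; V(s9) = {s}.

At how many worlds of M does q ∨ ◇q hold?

Let φ = q ∨ ◇q. Evaluate φ at each world:
  s0 (successors {s3, s7}): φ is true.
  s1 (successors {s4, s5, s6, s7}): φ is true.
  s2 (successors {s6, s8}): φ is true.
  s3 (successors {s4, s6, s9}): φ is true.
  s4 (successors {s2, s6}): φ is true.
  s5 (successors ∅): φ is false.
  s6 (successors {s0, s7}): φ is true.
  s7 (successors {s2, s8}): φ is true.
  s8 (successors {s1, s9}): φ is true.
  s9 (successors {s1, s2, s4, s7}): φ is true.
For instance, at s4:
  At s4: q is true, ◇q is true, so q ∨ ◇q is true.
    At s4: ◇q requires q at some successor in {s2, s6}.
      q holds at s2, so ◇q is true at s4.
Satisfying worlds: {s0, s1, s2, s3, s4, s6, s7, s8, s9}

9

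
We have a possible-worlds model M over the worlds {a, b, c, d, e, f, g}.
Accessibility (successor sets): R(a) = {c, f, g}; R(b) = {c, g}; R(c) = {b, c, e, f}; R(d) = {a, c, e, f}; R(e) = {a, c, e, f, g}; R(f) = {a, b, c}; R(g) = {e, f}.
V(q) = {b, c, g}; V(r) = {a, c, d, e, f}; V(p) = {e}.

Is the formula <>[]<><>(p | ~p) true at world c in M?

Yes

At c: <>[]<><>(p | ~p) requires []<><>(p | ~p) at some successor in {b, c, e, f}.
  []<><>(p | ~p) holds at b, so <>[]<><>(p | ~p) is true at c.
    At b: []<><>(p | ~p) requires <><>(p | ~p) at every successor {c, g}.
      At c: <><>(p | ~p) is true.
      At g: <><>(p | ~p) is true.
    So []<><>(p | ~p) is true at b.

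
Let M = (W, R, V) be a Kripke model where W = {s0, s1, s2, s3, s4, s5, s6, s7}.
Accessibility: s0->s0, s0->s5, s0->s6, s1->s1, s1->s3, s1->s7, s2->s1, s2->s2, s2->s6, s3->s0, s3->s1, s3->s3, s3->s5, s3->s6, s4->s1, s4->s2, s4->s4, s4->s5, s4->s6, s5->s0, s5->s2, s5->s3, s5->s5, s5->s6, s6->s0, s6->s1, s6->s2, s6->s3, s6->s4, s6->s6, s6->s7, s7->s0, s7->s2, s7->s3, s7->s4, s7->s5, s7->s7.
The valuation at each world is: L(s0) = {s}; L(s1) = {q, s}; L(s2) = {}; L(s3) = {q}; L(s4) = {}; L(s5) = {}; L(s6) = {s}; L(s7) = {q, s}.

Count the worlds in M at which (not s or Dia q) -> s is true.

Recall that Dia ψ holds at a world iff ψ holds at some accessible world.
Let φ = (not s or Dia q) -> s. Evaluate φ at each world:
  s0 (successors {s0, s5, s6}): φ is true.
  s1 (successors {s1, s3, s7}): φ is true.
  s2 (successors {s1, s2, s6}): φ is false.
  s3 (successors {s0, s1, s3, s5, s6}): φ is false.
  s4 (successors {s1, s2, s4, s5, s6}): φ is false.
  s5 (successors {s0, s2, s3, s5, s6}): φ is false.
  s6 (successors {s0, s1, s2, s3, s4, s6, s7}): φ is true.
  s7 (successors {s0, s2, s3, s4, s5, s7}): φ is true.
For instance, at s3:
  At s3: not s or Dia q is true, s is false, so (not s or Dia q) -> s is false.
    At s3: not s is true, Dia q is true, so not s or Dia q is true.
      At s3: Dia q requires q at some successor in {s0, s1, s3, s5, s6}.
        q holds at s1, so Dia q is true at s3.
Satisfying worlds: {s0, s1, s6, s7}

4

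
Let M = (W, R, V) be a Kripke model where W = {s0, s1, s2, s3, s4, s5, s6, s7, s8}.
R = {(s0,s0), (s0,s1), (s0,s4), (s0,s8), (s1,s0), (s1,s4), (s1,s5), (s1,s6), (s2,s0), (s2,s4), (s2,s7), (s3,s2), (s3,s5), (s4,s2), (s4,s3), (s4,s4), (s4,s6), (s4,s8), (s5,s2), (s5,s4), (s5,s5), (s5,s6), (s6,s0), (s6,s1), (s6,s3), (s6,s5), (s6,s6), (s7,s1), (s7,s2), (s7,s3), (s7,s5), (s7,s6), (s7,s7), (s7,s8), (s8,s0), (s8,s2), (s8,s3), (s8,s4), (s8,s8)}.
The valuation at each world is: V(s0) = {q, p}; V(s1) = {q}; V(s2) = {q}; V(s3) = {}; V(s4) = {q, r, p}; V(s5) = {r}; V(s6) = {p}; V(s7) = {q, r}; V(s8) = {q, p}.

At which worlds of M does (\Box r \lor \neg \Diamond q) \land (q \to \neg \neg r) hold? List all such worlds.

Let φ = (\Box r \lor \neg \Diamond q) \land (q \to \neg \neg r). Evaluate φ at each world:
  s0 (successors {s0, s1, s4, s8}): φ is false.
  s1 (successors {s0, s4, s5, s6}): φ is false.
  s2 (successors {s0, s4, s7}): φ is false.
  s3 (successors {s2, s5}): φ is false.
  s4 (successors {s2, s3, s4, s6, s8}): φ is false.
  s5 (successors {s2, s4, s5, s6}): φ is false.
  s6 (successors {s0, s1, s3, s5, s6}): φ is false.
  s7 (successors {s1, s2, s3, s5, s6, s7, s8}): φ is false.
  s8 (successors {s0, s2, s3, s4, s8}): φ is false.
For instance, at s8:
  At s8: \Box r \lor \neg \Diamond q is false, q \to \neg \neg r is false, so (\Box r \lor \neg \Diamond q) \land (q \to \neg \neg r) is false.
    At s8: \Box r is false, \neg \Diamond q is false, so \Box r \lor \neg \Diamond q is false.
      At s8: \Box r requires r at every successor {s0, s2, s3, s4, s8}.
        r fails at s0, so \Box r is false at s8.
      At s8: \Diamond q is true, so \neg \Diamond q is false.
Satisfying worlds: none.

none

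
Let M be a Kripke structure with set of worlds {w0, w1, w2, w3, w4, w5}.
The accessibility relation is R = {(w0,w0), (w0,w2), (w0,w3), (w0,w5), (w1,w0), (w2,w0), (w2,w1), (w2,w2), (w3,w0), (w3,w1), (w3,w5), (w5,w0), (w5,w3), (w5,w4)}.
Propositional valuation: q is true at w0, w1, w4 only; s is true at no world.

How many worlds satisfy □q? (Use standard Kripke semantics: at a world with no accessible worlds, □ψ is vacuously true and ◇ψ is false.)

2

Recall that □ψ holds at a world iff ψ holds at every accessible world, and ◇ψ holds iff ψ holds at some accessible world.
Let φ = □q. Evaluate φ at each world:
  w0 (successors {w0, w2, w3, w5}): φ is false.
  w1 (successors {w0}): φ is true.
  w2 (successors {w0, w1, w2}): φ is false.
  w3 (successors {w0, w1, w5}): φ is false.
  w4 (successors ∅): φ is true.
  w5 (successors {w0, w3, w4}): φ is false.
For instance, at w2:
  At w2: □q requires q at every successor {w0, w1, w2}.
    q fails at w2, so □q is false at w2.
Satisfying worlds: {w1, w4}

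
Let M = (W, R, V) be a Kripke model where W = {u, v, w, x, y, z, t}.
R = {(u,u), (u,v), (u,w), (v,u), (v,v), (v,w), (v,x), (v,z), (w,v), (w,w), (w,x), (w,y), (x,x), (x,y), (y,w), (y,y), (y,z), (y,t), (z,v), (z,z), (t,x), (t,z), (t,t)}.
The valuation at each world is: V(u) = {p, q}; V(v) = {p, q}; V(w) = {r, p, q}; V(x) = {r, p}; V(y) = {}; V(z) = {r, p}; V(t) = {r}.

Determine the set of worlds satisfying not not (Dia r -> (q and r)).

Let φ = not not (Dia r -> (q and r)). Evaluate φ at each world:
  u (successors {u, v, w}): φ is false.
  v (successors {u, v, w, x, z}): φ is false.
  w (successors {v, w, x, y}): φ is true.
  x (successors {x, y}): φ is false.
  y (successors {w, y, z, t}): φ is false.
  z (successors {v, z}): φ is false.
  t (successors {x, z, t}): φ is false.
For instance, at w:
  At w: not (Dia r -> (q and r)) is false, so not not (Dia r -> (q and r)) is true.
    At w: Dia r -> (q and r) is true, so not (Dia r -> (q and r)) is false.
      At w: Dia r is true, q and r is true, so Dia r -> (q and r) is true.
Satisfying worlds: {w}

w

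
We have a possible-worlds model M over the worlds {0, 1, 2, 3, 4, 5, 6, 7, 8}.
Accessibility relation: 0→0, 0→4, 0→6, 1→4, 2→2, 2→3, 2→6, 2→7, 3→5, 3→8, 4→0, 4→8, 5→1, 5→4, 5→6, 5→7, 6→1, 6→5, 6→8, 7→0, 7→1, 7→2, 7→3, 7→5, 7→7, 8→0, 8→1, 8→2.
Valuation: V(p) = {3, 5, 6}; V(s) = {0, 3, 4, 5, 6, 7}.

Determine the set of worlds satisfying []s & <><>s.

0, 1

Let φ = []s & <><>s. Evaluate φ at each world:
  0 (successors {0, 4, 6}): φ is true.
  1 (successors {4}): φ is true.
  2 (successors {2, 3, 6, 7}): φ is false.
  3 (successors {5, 8}): φ is false.
  4 (successors {0, 8}): φ is false.
  5 (successors {1, 4, 6, 7}): φ is false.
  6 (successors {1, 5, 8}): φ is false.
  7 (successors {0, 1, 2, 3, 5, 7}): φ is false.
  8 (successors {0, 1, 2}): φ is false.
For instance, at 2:
  At 2: []s is false, <><>s is true, so []s & <><>s is false.
    At 2: []s requires s at every successor {2, 3, 6, 7}.
      s fails at 2, so []s is false at 2.
    At 2: <><>s requires <>s at some successor in {2, 3, 6, 7}.
      <>s holds at 2, so <><>s is true at 2.
Satisfying worlds: {0, 1}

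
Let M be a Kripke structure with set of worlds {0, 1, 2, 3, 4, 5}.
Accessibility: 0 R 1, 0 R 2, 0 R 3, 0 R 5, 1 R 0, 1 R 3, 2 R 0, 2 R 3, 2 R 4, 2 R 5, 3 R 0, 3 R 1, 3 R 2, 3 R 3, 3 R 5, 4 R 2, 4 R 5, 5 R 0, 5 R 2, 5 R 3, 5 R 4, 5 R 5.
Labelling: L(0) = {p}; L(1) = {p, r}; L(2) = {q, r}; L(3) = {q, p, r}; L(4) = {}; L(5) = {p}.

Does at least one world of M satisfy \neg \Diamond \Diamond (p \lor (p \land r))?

No

Let φ = \neg \Diamond \Diamond (p \lor (p \land r)). Evaluate φ at each world:
  0 (successors {1, 2, 3, 5}): φ is false.
  1 (successors {0, 3}): φ is false.
  2 (successors {0, 3, 4, 5}): φ is false.
  3 (successors {0, 1, 2, 3, 5}): φ is false.
  4 (successors {2, 5}): φ is false.
  5 (successors {0, 2, 3, 4, 5}): φ is false.
For instance, at 4:
  At 4: \Diamond \Diamond (p \lor (p \land r)) is true, so \neg \Diamond \Diamond (p \lor (p \land r)) is false.
    At 4: \Diamond \Diamond (p \lor (p \land r)) requires \Diamond (p \lor (p \land r)) at some successor in {2, 5}.
      \Diamond (p \lor (p \land r)) holds at 2, so \Diamond \Diamond (p \lor (p \land r)) is true at 4.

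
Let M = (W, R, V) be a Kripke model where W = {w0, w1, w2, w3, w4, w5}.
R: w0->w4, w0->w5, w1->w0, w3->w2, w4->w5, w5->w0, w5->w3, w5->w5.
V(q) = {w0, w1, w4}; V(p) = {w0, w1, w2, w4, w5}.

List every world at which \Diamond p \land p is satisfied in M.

Recall that \Diamond ψ holds at a world iff ψ holds at some accessible world.
Let φ = \Diamond p \land p. Evaluate φ at each world:
  w0 (successors {w4, w5}): φ is true.
  w1 (successors {w0}): φ is true.
  w2 (successors ∅): φ is false.
  w3 (successors {w2}): φ is false.
  w4 (successors {w5}): φ is true.
  w5 (successors {w0, w3, w5}): φ is true.
For instance, at w4:
  At w4: \Diamond p is true, p is true, so \Diamond p \land p is true.
    At w4: \Diamond p requires p at some successor in {w5}.
      p holds at w5, so \Diamond p is true at w4.
Satisfying worlds: {w0, w1, w4, w5}

w0, w1, w4, w5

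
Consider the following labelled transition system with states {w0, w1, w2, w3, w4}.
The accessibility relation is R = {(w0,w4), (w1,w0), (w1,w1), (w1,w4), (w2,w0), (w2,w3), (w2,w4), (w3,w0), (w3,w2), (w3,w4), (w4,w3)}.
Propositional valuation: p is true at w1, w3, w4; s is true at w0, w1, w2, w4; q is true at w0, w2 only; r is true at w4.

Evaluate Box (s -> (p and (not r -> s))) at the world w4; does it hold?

Yes

At w4: Box (s -> (p and (not r -> s))) requires s -> (p and (not r -> s)) at every successor {w3}.
  At w3: s -> (p and (not r -> s)) is true.
So Box (s -> (p and (not r -> s))) is true at w4.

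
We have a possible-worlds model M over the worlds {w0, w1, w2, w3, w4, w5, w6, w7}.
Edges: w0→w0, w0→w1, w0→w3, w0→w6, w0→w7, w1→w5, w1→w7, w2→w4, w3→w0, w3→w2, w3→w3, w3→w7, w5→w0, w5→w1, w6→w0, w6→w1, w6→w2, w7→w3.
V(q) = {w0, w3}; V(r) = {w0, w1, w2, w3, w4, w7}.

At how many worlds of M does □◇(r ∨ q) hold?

7

Recall that □ψ holds at a world iff ψ holds at every accessible world, and ◇ψ holds iff ψ holds at some accessible world.
Let φ = □◇(r ∨ q). Evaluate φ at each world:
  w0 (successors {w0, w1, w3, w6, w7}): φ is true.
  w1 (successors {w5, w7}): φ is true.
  w2 (successors {w4}): φ is false.
  w3 (successors {w0, w2, w3, w7}): φ is true.
  w4 (successors ∅): φ is true.
  w5 (successors {w0, w1}): φ is true.
  w6 (successors {w0, w1, w2}): φ is true.
  w7 (successors {w3}): φ is true.
For instance, at w1:
  At w1: □◇(r ∨ q) requires ◇(r ∨ q) at every successor {w5, w7}.
      At w5: ◇(r ∨ q) requires r ∨ q at some successor in {w0, w1}.
        r ∨ q holds at w0, so ◇(r ∨ q) is true at w5.
      At w7: ◇(r ∨ q) requires r ∨ q at some successor in {w3}.
        r ∨ q holds at w3, so ◇(r ∨ q) is true at w7.
  So □◇(r ∨ q) is true at w1.
Satisfying worlds: {w0, w1, w3, w4, w5, w6, w7}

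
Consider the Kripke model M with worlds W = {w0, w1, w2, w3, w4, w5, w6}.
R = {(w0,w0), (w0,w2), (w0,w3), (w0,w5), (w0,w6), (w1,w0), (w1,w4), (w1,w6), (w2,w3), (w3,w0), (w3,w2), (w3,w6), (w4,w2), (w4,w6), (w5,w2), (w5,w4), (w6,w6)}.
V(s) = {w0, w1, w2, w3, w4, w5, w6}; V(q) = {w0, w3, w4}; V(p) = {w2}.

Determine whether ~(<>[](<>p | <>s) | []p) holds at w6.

No

At w6: <>[](<>p | <>s) | []p is true, so ~(<>[](<>p | <>s) | []p) is false.
  At w6: <>[](<>p | <>s) is true, []p is false, so <>[](<>p | <>s) | []p is true.
    At w6: <>[](<>p | <>s) requires [](<>p | <>s) at some successor in {w6}.
      [](<>p | <>s) holds at w6, so <>[](<>p | <>s) is true at w6.
    At w6: []p requires p at every successor {w6}.
      p fails at w6, so []p is false at w6.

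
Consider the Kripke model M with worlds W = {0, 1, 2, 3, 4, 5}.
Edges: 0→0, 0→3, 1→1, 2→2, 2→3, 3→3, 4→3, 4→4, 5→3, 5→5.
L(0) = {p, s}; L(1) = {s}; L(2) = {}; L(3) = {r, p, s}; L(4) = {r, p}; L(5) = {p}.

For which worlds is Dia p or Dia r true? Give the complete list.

Let φ = Dia p or Dia r. Evaluate φ at each world:
  0 (successors {0, 3}): φ is true.
  1 (successors {1}): φ is false.
  2 (successors {2, 3}): φ is true.
  3 (successors {3}): φ is true.
  4 (successors {3, 4}): φ is true.
  5 (successors {3, 5}): φ is true.
For instance, at 5:
  At 5: Dia p is true, Dia r is true, so Dia p or Dia r is true.
    At 5: Dia p requires p at some successor in {3, 5}.
      p holds at 3, so Dia p is true at 5.
    At 5: Dia r requires r at some successor in {3, 5}.
      r holds at 3, so Dia r is true at 5.
Satisfying worlds: {0, 2, 3, 4, 5}

0, 2, 3, 4, 5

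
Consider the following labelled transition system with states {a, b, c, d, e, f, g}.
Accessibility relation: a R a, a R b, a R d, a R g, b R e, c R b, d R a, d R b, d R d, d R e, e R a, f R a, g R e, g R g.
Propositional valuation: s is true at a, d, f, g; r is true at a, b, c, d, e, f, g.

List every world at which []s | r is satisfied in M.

a, b, c, d, e, f, g

Let φ = []s | r. Evaluate φ at each world:
  a (successors {a, b, d, g}): φ is true.
  b (successors {e}): φ is true.
  c (successors {b}): φ is true.
  d (successors {a, b, d, e}): φ is true.
  e (successors {a}): φ is true.
  f (successors {a}): φ is true.
  g (successors {e, g}): φ is true.
For instance, at c:
  At c: []s is false, r is true, so []s | r is true.
    At c: []s requires s at every successor {b}.
      s fails at b, so []s is false at c.
Satisfying worlds: {a, b, c, d, e, f, g}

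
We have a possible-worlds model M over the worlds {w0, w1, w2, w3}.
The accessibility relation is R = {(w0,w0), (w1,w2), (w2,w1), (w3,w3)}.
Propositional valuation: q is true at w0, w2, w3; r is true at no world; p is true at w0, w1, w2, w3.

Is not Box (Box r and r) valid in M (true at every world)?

Yes

Let φ = not Box (Box r and r). Evaluate φ at each world:
  w0 (successors {w0}): φ is true.
  w1 (successors {w2}): φ is true.
  w2 (successors {w1}): φ is true.
  w3 (successors {w3}): φ is true.
For instance, at w0:
  At w0: Box (Box r and r) is false, so not Box (Box r and r) is true.
    At w0: Box (Box r and r) requires Box r and r at every successor {w0}.
      Box r and r fails at w0, so Box (Box r and r) is false at w0.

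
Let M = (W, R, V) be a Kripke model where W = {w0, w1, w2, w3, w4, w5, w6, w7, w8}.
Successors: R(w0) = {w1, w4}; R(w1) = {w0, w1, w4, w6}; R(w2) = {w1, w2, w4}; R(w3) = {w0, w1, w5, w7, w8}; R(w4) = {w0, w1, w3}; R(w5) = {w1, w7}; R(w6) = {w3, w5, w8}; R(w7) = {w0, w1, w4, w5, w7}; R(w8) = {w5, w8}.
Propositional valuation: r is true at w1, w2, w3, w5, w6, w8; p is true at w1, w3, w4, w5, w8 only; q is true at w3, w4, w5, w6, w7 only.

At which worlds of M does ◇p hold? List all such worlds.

Let φ = ◇p. Evaluate φ at each world:
  w0 (successors {w1, w4}): φ is true.
  w1 (successors {w0, w1, w4, w6}): φ is true.
  w2 (successors {w1, w2, w4}): φ is true.
  w3 (successors {w0, w1, w5, w7, w8}): φ is true.
  w4 (successors {w0, w1, w3}): φ is true.
  w5 (successors {w1, w7}): φ is true.
  w6 (successors {w3, w5, w8}): φ is true.
  w7 (successors {w0, w1, w4, w5, w7}): φ is true.
  w8 (successors {w5, w8}): φ is true.
For instance, at w5:
  At w5: ◇p requires p at some successor in {w1, w7}.
    p holds at w1, so ◇p is true at w5.
Satisfying worlds: {w0, w1, w2, w3, w4, w5, w6, w7, w8}

w0, w1, w2, w3, w4, w5, w6, w7, w8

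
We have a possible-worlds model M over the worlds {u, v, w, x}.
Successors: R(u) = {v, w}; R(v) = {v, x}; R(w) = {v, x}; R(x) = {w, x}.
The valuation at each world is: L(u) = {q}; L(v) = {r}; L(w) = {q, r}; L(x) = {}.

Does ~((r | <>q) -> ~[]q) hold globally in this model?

No

Let φ = ~((r | <>q) -> ~[]q). Evaluate φ at each world:
  u (successors {v, w}): φ is false.
  v (successors {v, x}): φ is false.
  w (successors {v, x}): φ is false.
  x (successors {w, x}): φ is false.
Detail at u (counterexample):
  At u: (r | <>q) -> ~[]q is true, so ~((r | <>q) -> ~[]q) is false.
    At u: r | <>q is true, ~[]q is true, so (r | <>q) -> ~[]q is true.
      At u: r is false, <>q is true, so r | <>q is true.
      At u: []q is false, so ~[]q is true.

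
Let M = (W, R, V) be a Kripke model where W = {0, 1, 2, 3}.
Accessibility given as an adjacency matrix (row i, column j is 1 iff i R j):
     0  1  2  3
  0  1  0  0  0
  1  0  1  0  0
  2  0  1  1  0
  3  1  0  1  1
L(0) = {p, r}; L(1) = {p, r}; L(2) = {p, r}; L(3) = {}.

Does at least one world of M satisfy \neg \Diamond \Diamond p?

No

Let φ = \neg \Diamond \Diamond p. Evaluate φ at each world:
  0 (successors {0}): φ is false.
  1 (successors {1}): φ is false.
  2 (successors {1, 2}): φ is false.
  3 (successors {0, 2, 3}): φ is false.
For instance, at 0:
  At 0: \Diamond \Diamond p is true, so \neg \Diamond \Diamond p is false.
    At 0: \Diamond \Diamond p requires \Diamond p at some successor in {0}.
      \Diamond p holds at 0, so \Diamond \Diamond p is true at 0.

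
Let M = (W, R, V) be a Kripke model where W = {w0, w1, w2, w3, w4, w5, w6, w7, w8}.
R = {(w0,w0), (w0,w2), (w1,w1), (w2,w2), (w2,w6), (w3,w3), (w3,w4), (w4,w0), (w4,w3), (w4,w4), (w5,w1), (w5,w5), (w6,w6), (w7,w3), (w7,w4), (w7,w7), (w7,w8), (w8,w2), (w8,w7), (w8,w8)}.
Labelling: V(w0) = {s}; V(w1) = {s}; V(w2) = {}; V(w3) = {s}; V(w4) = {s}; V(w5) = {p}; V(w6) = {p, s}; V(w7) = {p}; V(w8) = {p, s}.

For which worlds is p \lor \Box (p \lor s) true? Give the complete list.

Let φ = p \lor \Box (p \lor s). Evaluate φ at each world:
  w0 (successors {w0, w2}): φ is false.
  w1 (successors {w1}): φ is true.
  w2 (successors {w2, w6}): φ is false.
  w3 (successors {w3, w4}): φ is true.
  w4 (successors {w0, w3, w4}): φ is true.
  w5 (successors {w1, w5}): φ is true.
  w6 (successors {w6}): φ is true.
  w7 (successors {w3, w4, w7, w8}): φ is true.
  w8 (successors {w2, w7, w8}): φ is true.
For instance, at w4:
  At w4: p is false, \Box (p \lor s) is true, so p \lor \Box (p \lor s) is true.
    At w4: \Box (p \lor s) requires p \lor s at every successor {w0, w3, w4}.
      At w0: p \lor s is true.
      At w3: p \lor s is true.
      At w4: p \lor s is true.
    So \Box (p \lor s) is true at w4.
Satisfying worlds: {w1, w3, w4, w5, w6, w7, w8}

w1, w3, w4, w5, w6, w7, w8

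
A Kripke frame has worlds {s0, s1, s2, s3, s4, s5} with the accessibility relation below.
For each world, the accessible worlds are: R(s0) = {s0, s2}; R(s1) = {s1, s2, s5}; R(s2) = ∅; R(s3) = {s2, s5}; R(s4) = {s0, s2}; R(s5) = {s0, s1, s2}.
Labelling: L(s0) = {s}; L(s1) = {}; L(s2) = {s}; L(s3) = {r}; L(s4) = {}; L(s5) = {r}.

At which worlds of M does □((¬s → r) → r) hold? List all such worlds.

Recall that □ψ holds at a world iff ψ holds at every accessible world, and ◇ψ holds iff ψ holds at some accessible world.
Let φ = □((¬s → r) → r). Evaluate φ at each world:
  s0 (successors {s0, s2}): φ is false.
  s1 (successors {s1, s2, s5}): φ is false.
  s2 (successors ∅): φ is true.
  s3 (successors {s2, s5}): φ is false.
  s4 (successors {s0, s2}): φ is false.
  s5 (successors {s0, s1, s2}): φ is false.
For instance, at s3:
  At s3: □((¬s → r) → r) requires (¬s → r) → r at every successor {s2, s5}.
    (¬s → r) → r fails at s2, so □((¬s → r) → r) is false at s3.
Satisfying worlds: {s2}

s2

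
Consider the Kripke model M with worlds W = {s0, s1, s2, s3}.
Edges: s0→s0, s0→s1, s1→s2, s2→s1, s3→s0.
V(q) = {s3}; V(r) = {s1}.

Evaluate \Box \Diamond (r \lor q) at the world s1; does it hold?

Recall that \Box ψ holds at a world iff ψ holds at every accessible world, and \Diamond ψ holds iff ψ holds at some accessible world.
At s1: \Box \Diamond (r \lor q) requires \Diamond (r \lor q) at every successor {s2}.
    At s2: \Diamond (r \lor q) requires r \lor q at some successor in {s1}.
      r \lor q holds at s1, so \Diamond (r \lor q) is true at s2.
So \Box \Diamond (r \lor q) is true at s1.

Yes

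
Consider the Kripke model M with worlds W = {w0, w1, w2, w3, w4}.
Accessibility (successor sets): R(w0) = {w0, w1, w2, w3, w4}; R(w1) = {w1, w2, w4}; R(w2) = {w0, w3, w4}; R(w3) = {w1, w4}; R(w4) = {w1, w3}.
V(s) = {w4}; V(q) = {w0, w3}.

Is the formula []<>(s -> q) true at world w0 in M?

Yes

At w0: []<>(s -> q) requires <>(s -> q) at every successor {w0, w1, w2, w3, w4}.
  At w0: <>(s -> q) is true.
  At w1: <>(s -> q) is true.
  At w2: <>(s -> q) is true.
  At w3: <>(s -> q) is true.
  At w4: <>(s -> q) is true.
So []<>(s -> q) is true at w0.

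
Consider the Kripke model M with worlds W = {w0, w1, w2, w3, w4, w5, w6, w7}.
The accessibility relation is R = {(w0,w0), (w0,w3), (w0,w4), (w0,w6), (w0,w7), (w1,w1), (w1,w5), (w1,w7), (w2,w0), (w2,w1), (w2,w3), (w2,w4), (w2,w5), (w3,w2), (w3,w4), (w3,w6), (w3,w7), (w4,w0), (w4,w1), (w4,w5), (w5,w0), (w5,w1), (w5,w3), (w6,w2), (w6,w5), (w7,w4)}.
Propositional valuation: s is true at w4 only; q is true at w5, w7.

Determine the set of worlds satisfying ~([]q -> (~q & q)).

Let φ = ~([]q -> (~q & q)). Evaluate φ at each world:
  w0 (successors {w0, w3, w4, w6, w7}): φ is false.
  w1 (successors {w1, w5, w7}): φ is false.
  w2 (successors {w0, w1, w3, w4, w5}): φ is false.
  w3 (successors {w2, w4, w6, w7}): φ is false.
  w4 (successors {w0, w1, w5}): φ is false.
  w5 (successors {w0, w1, w3}): φ is false.
  w6 (successors {w2, w5}): φ is false.
  w7 (successors {w4}): φ is false.
For instance, at w4:
  At w4: []q -> (~q & q) is true, so ~([]q -> (~q & q)) is false.
    At w4: []q is false, ~q & q is false, so []q -> (~q & q) is true.
      At w4: []q requires q at every successor {w0, w1, w5}.
        q fails at w0, so []q is false at w4.
Satisfying worlds: none.

none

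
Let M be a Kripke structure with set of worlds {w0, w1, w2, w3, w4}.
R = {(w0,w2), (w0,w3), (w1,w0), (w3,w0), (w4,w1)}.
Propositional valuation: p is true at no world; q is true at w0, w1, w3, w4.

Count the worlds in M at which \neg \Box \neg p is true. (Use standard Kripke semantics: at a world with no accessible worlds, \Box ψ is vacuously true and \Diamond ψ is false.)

0

Let φ = \neg \Box \neg p. Evaluate φ at each world:
  w0 (successors {w2, w3}): φ is false.
  w1 (successors {w0}): φ is false.
  w2 (successors ∅): φ is false.
  w3 (successors {w0}): φ is false.
  w4 (successors {w1}): φ is false.
For instance, at w4:
  At w4: \Box \neg p is true, so \neg \Box \neg p is false.
    At w4: \Box \neg p requires \neg p at every successor {w1}.
      At w1: \neg p is true.
    So \Box \neg p is true at w4.
Satisfying worlds: none.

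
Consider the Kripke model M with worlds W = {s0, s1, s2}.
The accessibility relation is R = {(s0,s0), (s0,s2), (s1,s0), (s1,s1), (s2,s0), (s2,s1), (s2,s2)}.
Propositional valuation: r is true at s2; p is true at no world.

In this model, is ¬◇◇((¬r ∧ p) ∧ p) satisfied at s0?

Yes

At s0: ◇◇((¬r ∧ p) ∧ p) is false, so ¬◇◇((¬r ∧ p) ∧ p) is true.
  At s0: ◇◇((¬r ∧ p) ∧ p) requires ◇((¬r ∧ p) ∧ p) at some successor in {s0, s2}.
    At s0: ◇((¬r ∧ p) ∧ p) is false.
    At s2: ◇((¬r ∧ p) ∧ p) is false.
  So ◇◇((¬r ∧ p) ∧ p) is false at s0.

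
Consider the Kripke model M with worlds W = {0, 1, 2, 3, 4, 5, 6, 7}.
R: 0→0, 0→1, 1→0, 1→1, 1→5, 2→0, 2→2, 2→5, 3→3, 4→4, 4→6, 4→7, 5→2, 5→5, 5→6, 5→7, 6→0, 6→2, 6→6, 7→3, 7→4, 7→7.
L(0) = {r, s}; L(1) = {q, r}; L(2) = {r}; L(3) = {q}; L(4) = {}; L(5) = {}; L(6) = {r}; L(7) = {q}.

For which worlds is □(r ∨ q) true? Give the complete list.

0, 3, 6

Let φ = □(r ∨ q). Evaluate φ at each world:
  0 (successors {0, 1}): φ is true.
  1 (successors {0, 1, 5}): φ is false.
  2 (successors {0, 2, 5}): φ is false.
  3 (successors {3}): φ is true.
  4 (successors {4, 6, 7}): φ is false.
  5 (successors {2, 5, 6, 7}): φ is false.
  6 (successors {0, 2, 6}): φ is true.
  7 (successors {3, 4, 7}): φ is false.
For instance, at 4:
  At 4: □(r ∨ q) requires r ∨ q at every successor {4, 6, 7}.
    r ∨ q fails at 4, so □(r ∨ q) is false at 4.
Satisfying worlds: {0, 3, 6}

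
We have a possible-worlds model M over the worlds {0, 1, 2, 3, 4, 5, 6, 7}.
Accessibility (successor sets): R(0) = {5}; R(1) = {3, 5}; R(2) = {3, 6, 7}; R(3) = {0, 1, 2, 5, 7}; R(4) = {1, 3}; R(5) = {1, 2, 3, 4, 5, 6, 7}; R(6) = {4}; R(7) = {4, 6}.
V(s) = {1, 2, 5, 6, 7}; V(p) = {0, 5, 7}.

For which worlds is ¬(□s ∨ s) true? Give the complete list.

3, 4

Let φ = ¬(□s ∨ s). Evaluate φ at each world:
  0 (successors {5}): φ is false.
  1 (successors {3, 5}): φ is false.
  2 (successors {3, 6, 7}): φ is false.
  3 (successors {0, 1, 2, 5, 7}): φ is true.
  4 (successors {1, 3}): φ is true.
  5 (successors {1, 2, 3, 4, 5, 6, 7}): φ is false.
  6 (successors {4}): φ is false.
  7 (successors {4, 6}): φ is false.
For instance, at 5:
  At 5: □s ∨ s is true, so ¬(□s ∨ s) is false.
    At 5: □s is false, s is true, so □s ∨ s is true.
      At 5: □s requires s at every successor {1, 2, 3, 4, 5, 6, 7}.
        s fails at 3, so □s is false at 5.
Satisfying worlds: {3, 4}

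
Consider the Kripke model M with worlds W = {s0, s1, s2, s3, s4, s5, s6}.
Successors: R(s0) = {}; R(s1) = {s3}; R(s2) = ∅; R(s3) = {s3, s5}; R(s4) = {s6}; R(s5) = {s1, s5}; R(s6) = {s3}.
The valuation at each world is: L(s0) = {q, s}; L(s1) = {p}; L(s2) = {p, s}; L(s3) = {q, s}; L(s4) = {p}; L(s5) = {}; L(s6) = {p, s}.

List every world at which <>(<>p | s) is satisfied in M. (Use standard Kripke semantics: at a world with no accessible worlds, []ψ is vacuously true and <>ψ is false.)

Let φ = <>(<>p | s). Evaluate φ at each world:
  s0 (successors ∅): φ is false.
  s1 (successors {s3}): φ is true.
  s2 (successors ∅): φ is false.
  s3 (successors {s3, s5}): φ is true.
  s4 (successors {s6}): φ is true.
  s5 (successors {s1, s5}): φ is true.
  s6 (successors {s3}): φ is true.
For instance, at s5:
  At s5: <>(<>p | s) requires <>p | s at some successor in {s1, s5}.
    <>p | s holds at s5, so <>(<>p | s) is true at s5.
      At s5: <>p is true, s is false, so <>p | s is true.
Satisfying worlds: {s1, s3, s4, s5, s6}

s1, s3, s4, s5, s6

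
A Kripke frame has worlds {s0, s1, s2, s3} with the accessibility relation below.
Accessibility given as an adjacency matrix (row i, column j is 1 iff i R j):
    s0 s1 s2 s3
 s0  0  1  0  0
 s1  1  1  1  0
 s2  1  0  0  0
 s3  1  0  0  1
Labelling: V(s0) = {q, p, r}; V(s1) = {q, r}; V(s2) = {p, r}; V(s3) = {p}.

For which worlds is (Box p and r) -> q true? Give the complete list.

s0, s1, s3

Recall that Box ψ holds at a world iff ψ holds at every accessible world, and Dia ψ holds iff ψ holds at some accessible world.
Let φ = (Box p and r) -> q. Evaluate φ at each world:
  s0 (successors {s1}): φ is true.
  s1 (successors {s0, s1, s2}): φ is true.
  s2 (successors {s0}): φ is false.
  s3 (successors {s0, s3}): φ is true.
For instance, at s3:
  At s3: Box p and r is false, q is false, so (Box p and r) -> q is true.
    At s3: Box p is true, r is false, so Box p and r is false.
      At s3: Box p requires p at every successor {s0, s3}.
        At s0: p is true.
        At s3: p is true.
      So Box p is true at s3.
Satisfying worlds: {s0, s1, s3}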